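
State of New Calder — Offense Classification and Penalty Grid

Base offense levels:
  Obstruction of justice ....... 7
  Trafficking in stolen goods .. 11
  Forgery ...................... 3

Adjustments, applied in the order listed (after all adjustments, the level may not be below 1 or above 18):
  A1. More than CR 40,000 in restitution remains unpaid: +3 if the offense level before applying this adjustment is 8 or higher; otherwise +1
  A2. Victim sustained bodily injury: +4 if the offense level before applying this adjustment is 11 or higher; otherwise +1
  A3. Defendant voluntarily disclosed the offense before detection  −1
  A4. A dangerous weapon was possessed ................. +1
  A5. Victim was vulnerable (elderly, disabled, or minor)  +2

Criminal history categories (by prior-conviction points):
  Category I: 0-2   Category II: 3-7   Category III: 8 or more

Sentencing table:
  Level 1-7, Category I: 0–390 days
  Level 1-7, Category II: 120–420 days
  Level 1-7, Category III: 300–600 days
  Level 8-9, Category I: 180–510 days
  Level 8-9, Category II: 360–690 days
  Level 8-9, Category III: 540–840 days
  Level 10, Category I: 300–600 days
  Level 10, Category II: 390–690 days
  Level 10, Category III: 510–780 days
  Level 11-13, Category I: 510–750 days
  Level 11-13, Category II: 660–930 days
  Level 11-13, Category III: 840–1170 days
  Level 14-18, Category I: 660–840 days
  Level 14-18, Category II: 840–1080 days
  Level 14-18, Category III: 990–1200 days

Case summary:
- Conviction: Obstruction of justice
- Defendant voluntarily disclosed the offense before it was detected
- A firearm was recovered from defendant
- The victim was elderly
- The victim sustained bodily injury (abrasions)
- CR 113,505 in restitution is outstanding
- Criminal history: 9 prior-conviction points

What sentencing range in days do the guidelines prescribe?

840-1170 days

Base offense level for obstruction of justice: 7.
A1 applies (level before this adjustment is 7 < 8, so +1): 7 + 1 = 8.
A2 applies (level before this adjustment is 8 < 11, so +1): 8 + 1 = 9.
A3 applies: 9 − 1 = 8.
A4 applies: 8 + 1 = 9.
A5 applies: 9 + 2 = 11.
Final offense level: 11.
Criminal history: 9 prior points → Category III (8+).
Level 11 falls in the 11-13 band.
Grid: Level 11-13 × Category III = 840-1170 days.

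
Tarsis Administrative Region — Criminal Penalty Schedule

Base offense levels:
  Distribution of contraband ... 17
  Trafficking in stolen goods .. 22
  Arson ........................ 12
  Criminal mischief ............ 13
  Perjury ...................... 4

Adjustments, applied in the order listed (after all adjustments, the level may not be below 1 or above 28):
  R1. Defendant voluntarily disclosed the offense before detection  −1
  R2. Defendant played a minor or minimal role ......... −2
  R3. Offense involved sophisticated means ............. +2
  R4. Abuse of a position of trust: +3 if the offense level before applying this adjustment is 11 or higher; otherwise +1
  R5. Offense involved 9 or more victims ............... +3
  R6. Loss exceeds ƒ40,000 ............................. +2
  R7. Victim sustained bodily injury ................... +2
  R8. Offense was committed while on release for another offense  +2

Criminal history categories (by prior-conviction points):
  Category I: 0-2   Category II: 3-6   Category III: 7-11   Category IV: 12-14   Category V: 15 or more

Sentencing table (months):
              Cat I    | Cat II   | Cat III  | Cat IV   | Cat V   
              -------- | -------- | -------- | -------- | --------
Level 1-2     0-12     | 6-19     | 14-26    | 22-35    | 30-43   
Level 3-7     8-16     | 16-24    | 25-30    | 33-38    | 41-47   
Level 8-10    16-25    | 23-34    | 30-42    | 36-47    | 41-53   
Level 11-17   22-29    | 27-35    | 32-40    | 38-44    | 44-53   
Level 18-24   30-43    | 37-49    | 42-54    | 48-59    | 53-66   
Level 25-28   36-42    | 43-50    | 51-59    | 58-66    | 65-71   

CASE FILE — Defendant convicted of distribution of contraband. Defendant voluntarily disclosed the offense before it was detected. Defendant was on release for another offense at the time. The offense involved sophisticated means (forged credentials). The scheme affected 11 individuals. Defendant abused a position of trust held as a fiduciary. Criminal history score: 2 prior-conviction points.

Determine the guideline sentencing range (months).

Base offense level for distribution of contraband: 17.
R1 applies: 17 − 1 = 16.
R3 applies: 16 + 2 = 18.
R4 applies (level before this adjustment is 18 ≥ 11, so +3): 18 + 3 = 21.
R5 applies: 21 + 3 = 24.
R6 does not apply.
R8 applies: 24 + 2 = 26.
Final offense level: 26.
Criminal history: 2 prior points → Category I (0-2).
Level 26 falls in the 25-28 band.
Grid: Level 25-28 × Category I = 36-42 months.

36-42 months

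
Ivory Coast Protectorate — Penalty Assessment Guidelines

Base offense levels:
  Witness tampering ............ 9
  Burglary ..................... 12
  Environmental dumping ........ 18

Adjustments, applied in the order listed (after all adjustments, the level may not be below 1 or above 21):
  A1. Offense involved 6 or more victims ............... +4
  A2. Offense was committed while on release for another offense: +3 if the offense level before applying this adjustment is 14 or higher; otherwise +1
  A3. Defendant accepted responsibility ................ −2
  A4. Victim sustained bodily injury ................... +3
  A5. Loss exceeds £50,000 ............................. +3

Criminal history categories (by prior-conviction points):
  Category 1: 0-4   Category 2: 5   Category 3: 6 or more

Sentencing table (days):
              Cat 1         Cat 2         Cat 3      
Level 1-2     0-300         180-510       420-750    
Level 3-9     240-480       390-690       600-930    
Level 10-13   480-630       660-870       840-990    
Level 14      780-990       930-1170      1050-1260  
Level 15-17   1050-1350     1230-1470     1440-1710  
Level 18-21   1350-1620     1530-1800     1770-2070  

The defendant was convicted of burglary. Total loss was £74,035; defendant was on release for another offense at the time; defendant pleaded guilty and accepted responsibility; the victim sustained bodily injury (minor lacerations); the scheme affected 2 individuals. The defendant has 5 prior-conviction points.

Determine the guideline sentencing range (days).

1230-1470 days

Base offense level for burglary: 12.
A2 applies (level before this adjustment is 12 < 14, so +1): 12 + 1 = 13.
A3 applies: 13 − 2 = 11.
A4 applies: 11 + 3 = 14.
A5 applies: 14 + 3 = 17.
Final offense level: 17.
Criminal history: 5 prior points → Category 2 (5).
Level 17 falls in the 15-17 band.
Grid: Level 15-17 × Category 2 = 1230-1470 days.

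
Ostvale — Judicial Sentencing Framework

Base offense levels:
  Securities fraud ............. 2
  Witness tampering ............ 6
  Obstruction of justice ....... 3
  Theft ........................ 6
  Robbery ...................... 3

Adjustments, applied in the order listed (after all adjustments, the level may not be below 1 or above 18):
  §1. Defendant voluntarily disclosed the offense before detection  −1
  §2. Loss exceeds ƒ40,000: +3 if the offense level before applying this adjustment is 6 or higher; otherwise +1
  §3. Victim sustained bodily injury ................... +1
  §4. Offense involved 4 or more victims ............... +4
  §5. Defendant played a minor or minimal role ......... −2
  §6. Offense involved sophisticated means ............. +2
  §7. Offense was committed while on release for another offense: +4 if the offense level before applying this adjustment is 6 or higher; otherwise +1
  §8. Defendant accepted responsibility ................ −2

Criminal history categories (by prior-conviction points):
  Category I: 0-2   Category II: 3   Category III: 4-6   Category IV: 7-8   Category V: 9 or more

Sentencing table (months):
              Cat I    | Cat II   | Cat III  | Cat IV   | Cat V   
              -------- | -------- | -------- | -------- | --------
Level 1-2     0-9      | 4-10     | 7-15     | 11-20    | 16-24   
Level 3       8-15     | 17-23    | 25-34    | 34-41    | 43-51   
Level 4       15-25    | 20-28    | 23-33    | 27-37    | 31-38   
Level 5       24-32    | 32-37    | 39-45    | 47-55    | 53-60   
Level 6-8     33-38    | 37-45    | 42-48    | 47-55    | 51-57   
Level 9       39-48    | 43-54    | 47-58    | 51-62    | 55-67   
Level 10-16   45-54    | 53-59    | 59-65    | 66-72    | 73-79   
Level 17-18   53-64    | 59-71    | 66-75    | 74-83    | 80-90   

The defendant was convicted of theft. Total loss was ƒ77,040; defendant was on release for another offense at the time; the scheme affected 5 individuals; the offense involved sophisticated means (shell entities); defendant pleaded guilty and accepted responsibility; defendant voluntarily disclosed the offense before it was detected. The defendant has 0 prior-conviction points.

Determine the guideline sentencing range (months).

45-54 months

Base offense level for theft: 6.
§1 applies: 6 − 1 = 5.
§2 applies (level before this adjustment is 5 < 6, so +1): 5 + 1 = 6.
§4 applies: 6 + 4 = 10.
§5 does not apply.
§6 applies: 10 + 2 = 12.
§7 applies (level before this adjustment is 12 ≥ 6, so +4): 12 + 4 = 16.
§8 applies: 16 − 2 = 14.
Final offense level: 14.
Criminal history: 0 prior points → Category I (0-2).
Level 14 falls in the 10-16 band.
Grid: Level 10-16 × Category I = 45-54 months.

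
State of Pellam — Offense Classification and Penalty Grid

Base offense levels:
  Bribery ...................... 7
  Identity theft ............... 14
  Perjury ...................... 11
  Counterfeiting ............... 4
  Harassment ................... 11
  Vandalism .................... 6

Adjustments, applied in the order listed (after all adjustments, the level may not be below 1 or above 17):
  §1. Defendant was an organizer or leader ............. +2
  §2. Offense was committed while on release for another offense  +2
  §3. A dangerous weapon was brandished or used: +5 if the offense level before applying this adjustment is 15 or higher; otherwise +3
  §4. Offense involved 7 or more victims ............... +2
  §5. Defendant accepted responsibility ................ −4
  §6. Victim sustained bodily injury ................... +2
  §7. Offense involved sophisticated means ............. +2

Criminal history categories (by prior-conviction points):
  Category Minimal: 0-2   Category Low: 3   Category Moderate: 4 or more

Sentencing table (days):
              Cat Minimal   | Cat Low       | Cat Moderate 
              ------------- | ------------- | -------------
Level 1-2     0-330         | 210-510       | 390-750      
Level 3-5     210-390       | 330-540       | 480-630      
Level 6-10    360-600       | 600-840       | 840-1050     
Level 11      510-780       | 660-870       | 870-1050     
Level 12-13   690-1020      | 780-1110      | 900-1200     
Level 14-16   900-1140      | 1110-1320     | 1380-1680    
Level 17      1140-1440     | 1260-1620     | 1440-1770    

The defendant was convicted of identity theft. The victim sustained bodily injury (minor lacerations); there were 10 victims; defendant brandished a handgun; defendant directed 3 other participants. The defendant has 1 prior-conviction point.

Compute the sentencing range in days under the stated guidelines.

Base offense level for identity theft: 14.
§1 applies: 14 + 2 = 16.
§2 does not apply.
§3 applies (level before this adjustment is 16 ≥ 15, so +5): 16 + 5 = 21.
§4 applies: 21 + 2 = 23.
§6 applies: 23 + 2 = 25.
§7 does not apply.
Level 25 exceeds the maximum of 17; capped at 17.
Final offense level: 17.
Criminal history: 1 prior point → Category Minimal (0-2).
Level 17 falls in the 17 band.
Grid: Level 17 × Category Minimal = 1140-1440 days.

1140-1440 days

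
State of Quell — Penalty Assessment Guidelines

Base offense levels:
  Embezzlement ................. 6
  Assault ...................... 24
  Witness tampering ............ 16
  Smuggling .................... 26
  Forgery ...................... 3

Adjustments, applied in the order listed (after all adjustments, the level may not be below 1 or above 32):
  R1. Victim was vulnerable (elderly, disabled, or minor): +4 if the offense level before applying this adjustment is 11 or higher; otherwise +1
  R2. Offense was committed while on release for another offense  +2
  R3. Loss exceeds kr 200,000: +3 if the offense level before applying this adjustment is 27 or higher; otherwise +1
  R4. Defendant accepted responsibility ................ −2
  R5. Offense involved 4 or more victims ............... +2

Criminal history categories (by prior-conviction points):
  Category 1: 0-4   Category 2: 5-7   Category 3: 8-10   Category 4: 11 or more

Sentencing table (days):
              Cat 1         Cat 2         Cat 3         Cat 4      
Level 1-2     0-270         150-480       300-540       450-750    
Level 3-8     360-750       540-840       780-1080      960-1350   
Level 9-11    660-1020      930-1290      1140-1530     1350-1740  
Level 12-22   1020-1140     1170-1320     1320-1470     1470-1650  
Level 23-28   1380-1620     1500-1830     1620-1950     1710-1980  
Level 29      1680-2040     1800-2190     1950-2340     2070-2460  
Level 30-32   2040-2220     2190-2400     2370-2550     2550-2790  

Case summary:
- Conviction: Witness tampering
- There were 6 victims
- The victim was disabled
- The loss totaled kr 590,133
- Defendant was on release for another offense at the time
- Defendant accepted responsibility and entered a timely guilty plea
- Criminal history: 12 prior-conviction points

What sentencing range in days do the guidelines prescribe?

Base offense level for witness tampering: 16.
R1 applies (level before this adjustment is 16 ≥ 11, so +4): 16 + 4 = 20.
R2 applies: 20 + 2 = 22.
R3 applies (level before this adjustment is 22 < 27, so +1): 22 + 1 = 23.
R4 applies: 23 − 2 = 21.
R5 applies: 21 + 2 = 23.
Final offense level: 23.
Criminal history: 12 prior points → Category 4 (11+).
Level 23 falls in the 23-28 band.
Grid: Level 23-28 × Category 4 = 1710-1980 days.

1710-1980 days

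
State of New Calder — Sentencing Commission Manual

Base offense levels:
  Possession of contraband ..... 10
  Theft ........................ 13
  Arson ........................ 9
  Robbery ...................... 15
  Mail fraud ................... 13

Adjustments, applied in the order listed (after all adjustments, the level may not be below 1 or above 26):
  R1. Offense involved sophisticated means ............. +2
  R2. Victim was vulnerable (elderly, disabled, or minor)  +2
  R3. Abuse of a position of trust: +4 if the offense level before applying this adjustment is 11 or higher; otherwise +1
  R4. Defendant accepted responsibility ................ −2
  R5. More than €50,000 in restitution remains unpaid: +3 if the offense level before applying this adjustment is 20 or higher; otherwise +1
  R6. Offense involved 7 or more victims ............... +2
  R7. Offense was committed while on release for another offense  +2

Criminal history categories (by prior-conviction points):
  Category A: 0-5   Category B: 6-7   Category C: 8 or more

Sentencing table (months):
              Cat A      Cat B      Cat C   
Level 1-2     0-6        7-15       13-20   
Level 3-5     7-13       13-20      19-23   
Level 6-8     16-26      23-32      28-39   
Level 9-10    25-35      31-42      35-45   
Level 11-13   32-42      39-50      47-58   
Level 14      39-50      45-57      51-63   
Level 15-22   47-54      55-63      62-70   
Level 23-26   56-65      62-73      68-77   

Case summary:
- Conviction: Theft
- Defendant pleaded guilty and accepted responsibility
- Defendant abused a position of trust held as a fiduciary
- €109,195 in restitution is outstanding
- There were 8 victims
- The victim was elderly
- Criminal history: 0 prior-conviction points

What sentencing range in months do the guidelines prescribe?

Base offense level for theft: 13.
R1 does not apply.
R2 applies: 13 + 2 = 15.
R3 applies (level before this adjustment is 15 ≥ 11, so +4): 15 + 4 = 19.
R4 applies: 19 − 2 = 17.
R5 applies (level before this adjustment is 17 < 20, so +1): 17 + 1 = 18.
R6 applies: 18 + 2 = 20.
R7 does not apply.
Final offense level: 20.
Criminal history: 0 prior points → Category A (0-5).
Level 20 falls in the 15-22 band.
Grid: Level 15-22 × Category A = 47-54 months.

47-54 months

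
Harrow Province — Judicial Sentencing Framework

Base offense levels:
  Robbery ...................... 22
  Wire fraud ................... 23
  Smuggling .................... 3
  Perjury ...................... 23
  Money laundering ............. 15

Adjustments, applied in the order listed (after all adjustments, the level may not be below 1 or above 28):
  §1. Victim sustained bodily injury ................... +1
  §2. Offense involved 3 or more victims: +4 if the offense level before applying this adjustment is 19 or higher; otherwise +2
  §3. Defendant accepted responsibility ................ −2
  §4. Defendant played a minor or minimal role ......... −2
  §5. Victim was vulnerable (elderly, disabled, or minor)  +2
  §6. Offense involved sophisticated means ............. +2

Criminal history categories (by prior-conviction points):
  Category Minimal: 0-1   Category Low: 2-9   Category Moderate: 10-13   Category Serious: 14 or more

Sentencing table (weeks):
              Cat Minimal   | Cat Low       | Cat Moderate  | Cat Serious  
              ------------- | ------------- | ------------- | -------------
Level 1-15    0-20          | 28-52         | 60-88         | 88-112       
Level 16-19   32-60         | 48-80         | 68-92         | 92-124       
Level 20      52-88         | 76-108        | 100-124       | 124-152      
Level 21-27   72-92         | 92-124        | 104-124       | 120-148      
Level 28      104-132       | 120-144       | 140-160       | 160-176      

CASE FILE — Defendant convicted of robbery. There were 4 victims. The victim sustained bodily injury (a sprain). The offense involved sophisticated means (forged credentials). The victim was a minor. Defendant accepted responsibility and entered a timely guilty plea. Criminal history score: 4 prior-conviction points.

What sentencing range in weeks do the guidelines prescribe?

120-144 weeks

Base offense level for robbery: 22.
§1 applies: 22 + 1 = 23.
§2 applies (level before this adjustment is 23 ≥ 19, so +4): 23 + 4 = 27.
§3 applies: 27 − 2 = 25.
§5 applies: 25 + 2 = 27.
§6 applies: 27 + 2 = 29.
Level 29 exceeds the maximum of 28; capped at 28.
Final offense level: 28.
Criminal history: 4 prior points → Category Low (2-9).
Level 28 falls in the 28 band.
Grid: Level 28 × Category Low = 120-144 weeks.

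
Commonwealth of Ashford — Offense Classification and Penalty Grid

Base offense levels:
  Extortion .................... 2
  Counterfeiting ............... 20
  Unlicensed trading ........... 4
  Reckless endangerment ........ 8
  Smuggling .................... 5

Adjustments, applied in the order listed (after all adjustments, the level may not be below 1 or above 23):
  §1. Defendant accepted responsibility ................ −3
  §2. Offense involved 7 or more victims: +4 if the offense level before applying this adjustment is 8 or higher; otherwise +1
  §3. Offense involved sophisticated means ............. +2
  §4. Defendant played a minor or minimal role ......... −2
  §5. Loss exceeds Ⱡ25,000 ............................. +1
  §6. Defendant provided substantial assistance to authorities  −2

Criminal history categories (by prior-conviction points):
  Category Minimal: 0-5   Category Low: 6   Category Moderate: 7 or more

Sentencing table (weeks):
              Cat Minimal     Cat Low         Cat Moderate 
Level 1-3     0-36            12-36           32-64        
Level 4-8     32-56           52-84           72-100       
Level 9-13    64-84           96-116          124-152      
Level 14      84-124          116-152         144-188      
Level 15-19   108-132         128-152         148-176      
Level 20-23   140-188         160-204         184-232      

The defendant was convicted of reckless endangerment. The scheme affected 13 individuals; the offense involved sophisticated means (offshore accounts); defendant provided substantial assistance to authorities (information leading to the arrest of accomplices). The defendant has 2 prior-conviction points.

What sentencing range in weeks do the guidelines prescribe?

64-84 weeks

Base offense level for reckless endangerment: 8.
§1 does not apply.
§2 applies (level before this adjustment is 8 ≥ 8, so +4): 8 + 4 = 12.
§3 applies: 12 + 2 = 14.
§4 does not apply.
§5 does not apply.
§6 applies: 14 − 2 = 12.
Final offense level: 12.
Criminal history: 2 prior points → Category Minimal (0-5).
Level 12 falls in the 9-13 band.
Grid: Level 9-13 × Category Minimal = 64-84 weeks.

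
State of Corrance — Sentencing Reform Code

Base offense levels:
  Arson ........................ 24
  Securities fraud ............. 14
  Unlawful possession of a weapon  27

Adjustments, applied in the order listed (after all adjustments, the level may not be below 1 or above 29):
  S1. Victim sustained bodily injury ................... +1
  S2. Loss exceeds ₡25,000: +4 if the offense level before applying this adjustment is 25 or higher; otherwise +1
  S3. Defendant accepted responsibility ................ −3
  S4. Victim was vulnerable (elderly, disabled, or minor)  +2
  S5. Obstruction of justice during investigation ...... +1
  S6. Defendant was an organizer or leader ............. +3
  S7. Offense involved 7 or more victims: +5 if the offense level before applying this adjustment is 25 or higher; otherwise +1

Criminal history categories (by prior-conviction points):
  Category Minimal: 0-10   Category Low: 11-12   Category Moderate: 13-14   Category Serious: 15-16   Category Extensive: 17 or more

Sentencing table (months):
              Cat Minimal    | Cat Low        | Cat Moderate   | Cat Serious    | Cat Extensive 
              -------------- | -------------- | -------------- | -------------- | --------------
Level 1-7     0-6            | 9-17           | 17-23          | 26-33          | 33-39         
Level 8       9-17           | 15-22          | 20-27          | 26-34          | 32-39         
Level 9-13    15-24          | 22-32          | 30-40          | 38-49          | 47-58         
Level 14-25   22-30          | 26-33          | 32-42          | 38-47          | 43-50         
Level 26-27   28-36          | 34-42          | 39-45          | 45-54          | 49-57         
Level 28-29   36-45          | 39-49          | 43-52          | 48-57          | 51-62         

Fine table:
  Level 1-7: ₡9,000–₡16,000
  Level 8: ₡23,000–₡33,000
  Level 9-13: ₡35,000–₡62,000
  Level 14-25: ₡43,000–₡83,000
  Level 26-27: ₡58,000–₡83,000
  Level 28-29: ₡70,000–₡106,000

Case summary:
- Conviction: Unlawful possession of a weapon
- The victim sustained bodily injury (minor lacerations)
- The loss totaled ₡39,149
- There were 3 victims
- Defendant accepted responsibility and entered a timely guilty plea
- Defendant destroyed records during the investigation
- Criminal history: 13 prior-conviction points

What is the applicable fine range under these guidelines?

Base offense level for unlawful possession of a weapon: 27.
S1 applies: 27 + 1 = 28.
S2 applies (level before this adjustment is 28 ≥ 25, so +4): 28 + 4 = 32.
S3 applies: 32 − 3 = 29.
S4 does not apply.
S5 applies: 29 + 1 = 30.
S7 does not apply.
Level 30 exceeds the maximum of 29; capped at 29.
Final offense level: 29.
Level 29 falls in the 28-29 band.
Fine table: Level 28-29 → ₡70,000–₡106,000.

₡70,000–₡106,000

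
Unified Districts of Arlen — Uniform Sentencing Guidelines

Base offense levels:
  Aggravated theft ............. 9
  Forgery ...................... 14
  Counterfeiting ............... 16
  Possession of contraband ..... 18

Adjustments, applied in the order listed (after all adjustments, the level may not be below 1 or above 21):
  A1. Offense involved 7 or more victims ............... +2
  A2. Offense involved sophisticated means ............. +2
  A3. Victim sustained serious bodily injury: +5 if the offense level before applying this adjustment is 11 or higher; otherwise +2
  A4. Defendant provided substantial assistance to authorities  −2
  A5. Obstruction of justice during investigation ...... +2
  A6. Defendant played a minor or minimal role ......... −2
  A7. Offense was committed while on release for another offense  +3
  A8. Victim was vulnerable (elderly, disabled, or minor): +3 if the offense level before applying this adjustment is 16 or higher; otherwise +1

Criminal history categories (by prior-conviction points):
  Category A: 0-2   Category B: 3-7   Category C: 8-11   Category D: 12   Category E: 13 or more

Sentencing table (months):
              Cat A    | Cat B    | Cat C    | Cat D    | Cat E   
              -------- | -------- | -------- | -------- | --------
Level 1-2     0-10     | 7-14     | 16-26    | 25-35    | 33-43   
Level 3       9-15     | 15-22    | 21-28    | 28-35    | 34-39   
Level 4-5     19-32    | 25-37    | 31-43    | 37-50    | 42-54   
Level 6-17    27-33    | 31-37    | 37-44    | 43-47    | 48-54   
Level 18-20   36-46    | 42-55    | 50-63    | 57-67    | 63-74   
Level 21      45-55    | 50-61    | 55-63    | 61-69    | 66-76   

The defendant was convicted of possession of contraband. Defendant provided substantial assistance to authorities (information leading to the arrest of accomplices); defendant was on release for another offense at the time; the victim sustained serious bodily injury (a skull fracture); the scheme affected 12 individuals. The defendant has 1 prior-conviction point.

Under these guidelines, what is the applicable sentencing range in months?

Base offense level for possession of contraband: 18.
A1 applies: 18 + 2 = 20.
A2 does not apply.
A3 applies (level before this adjustment is 20 ≥ 11, so +5): 20 + 5 = 25.
A4 applies: 25 − 2 = 23.
A5 does not apply.
A7 applies: 23 + 3 = 26.
Level 26 exceeds the maximum of 21; capped at 21.
Final offense level: 21.
Criminal history: 1 prior point → Category A (0-2).
Level 21 falls in the 21 band.
Grid: Level 21 × Category A = 45-55 months.

45-55 months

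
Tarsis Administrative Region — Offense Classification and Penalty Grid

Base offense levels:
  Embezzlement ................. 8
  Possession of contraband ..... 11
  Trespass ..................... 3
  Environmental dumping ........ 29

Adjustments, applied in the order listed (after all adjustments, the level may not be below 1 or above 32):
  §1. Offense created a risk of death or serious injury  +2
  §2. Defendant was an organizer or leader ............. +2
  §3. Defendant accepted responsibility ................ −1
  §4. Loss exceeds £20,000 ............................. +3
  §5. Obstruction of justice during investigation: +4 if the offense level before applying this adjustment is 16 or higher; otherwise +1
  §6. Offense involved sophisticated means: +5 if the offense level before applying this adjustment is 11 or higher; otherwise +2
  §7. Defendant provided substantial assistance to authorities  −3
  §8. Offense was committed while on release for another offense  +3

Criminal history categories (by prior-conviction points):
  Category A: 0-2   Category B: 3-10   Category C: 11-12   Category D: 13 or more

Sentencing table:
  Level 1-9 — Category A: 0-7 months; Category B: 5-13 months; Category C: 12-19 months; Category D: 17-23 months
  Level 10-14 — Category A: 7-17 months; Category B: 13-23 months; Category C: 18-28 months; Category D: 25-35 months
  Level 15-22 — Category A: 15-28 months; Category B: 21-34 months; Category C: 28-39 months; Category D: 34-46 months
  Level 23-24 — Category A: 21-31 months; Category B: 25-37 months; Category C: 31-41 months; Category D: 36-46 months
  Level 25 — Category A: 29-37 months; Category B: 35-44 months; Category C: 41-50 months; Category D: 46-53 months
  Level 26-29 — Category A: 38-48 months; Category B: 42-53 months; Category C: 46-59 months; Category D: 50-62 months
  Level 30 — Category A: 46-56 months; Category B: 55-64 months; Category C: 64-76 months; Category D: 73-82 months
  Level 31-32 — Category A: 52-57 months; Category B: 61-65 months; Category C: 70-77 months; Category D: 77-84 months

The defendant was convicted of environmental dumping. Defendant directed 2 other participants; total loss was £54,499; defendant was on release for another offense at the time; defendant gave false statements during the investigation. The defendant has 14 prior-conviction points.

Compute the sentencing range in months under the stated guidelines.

Base offense level for environmental dumping: 29.
§1 does not apply.
§2 applies: 29 + 2 = 31.
§4 applies: 31 + 3 = 34.
§5 applies (level before this adjustment is 34 ≥ 16, so +4): 34 + 4 = 38.
§7 does not apply.
§8 applies: 38 + 3 = 41.
Level 41 exceeds the maximum of 32; capped at 32.
Final offense level: 32.
Criminal history: 14 prior points → Category D (13+).
Level 32 falls in the 31-32 band.
Grid: Level 31-32 × Category D = 77-84 months.

77-84 months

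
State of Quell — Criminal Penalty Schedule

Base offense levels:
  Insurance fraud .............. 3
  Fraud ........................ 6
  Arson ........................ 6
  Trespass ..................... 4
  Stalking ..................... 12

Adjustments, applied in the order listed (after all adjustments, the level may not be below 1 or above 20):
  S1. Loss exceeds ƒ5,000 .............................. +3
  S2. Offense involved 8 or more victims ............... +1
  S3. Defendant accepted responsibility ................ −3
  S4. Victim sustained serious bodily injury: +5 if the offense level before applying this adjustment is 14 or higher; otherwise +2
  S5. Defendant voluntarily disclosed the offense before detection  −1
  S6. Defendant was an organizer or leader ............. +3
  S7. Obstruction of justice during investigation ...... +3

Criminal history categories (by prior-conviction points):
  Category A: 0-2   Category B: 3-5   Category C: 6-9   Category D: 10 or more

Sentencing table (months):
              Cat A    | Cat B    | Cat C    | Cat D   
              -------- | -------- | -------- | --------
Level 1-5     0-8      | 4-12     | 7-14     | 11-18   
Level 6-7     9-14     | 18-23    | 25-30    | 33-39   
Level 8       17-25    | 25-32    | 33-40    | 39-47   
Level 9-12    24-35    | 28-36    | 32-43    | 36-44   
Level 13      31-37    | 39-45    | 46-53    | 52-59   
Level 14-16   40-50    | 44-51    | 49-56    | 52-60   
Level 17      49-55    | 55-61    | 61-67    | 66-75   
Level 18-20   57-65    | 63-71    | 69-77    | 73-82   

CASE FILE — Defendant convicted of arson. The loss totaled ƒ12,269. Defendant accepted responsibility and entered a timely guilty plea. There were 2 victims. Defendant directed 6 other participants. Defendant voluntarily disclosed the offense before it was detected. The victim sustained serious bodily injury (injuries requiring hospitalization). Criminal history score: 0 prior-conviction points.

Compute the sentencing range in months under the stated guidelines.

24-35 months

Base offense level for arson: 6.
S1 applies: 6 + 3 = 9.
S2 does not apply.
S3 applies: 9 − 3 = 6.
S4 applies (level before this adjustment is 6 < 14, so +2): 6 + 2 = 8.
S5 applies: 8 − 1 = 7.
S6 applies: 7 + 3 = 10.
S7 does not apply.
Final offense level: 10.
Criminal history: 0 prior points → Category A (0-2).
Level 10 falls in the 9-12 band.
Grid: Level 9-12 × Category A = 24-35 months.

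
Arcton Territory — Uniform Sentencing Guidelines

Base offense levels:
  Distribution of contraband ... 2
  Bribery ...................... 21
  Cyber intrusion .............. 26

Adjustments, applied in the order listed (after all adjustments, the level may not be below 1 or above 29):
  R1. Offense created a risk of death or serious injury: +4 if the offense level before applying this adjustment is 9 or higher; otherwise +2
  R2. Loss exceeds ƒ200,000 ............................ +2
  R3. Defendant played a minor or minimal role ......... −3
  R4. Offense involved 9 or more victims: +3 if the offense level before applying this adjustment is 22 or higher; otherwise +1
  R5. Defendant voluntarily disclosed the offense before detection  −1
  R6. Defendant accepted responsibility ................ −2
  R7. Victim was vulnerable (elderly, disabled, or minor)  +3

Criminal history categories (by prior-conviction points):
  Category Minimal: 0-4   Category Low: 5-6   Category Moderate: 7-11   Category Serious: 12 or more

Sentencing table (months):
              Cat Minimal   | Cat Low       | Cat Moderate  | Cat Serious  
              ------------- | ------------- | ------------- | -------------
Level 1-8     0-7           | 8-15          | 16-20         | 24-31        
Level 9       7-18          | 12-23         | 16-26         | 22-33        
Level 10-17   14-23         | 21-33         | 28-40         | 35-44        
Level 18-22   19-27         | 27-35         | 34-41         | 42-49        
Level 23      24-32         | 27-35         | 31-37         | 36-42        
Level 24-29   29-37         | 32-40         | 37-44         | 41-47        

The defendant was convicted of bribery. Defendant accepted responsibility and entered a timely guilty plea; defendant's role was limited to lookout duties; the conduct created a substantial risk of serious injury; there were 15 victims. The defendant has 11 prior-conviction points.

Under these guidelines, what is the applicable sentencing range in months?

Base offense level for bribery: 21.
R1 applies (level before this adjustment is 21 ≥ 9, so +4): 21 + 4 = 25.
R2 does not apply.
R3 applies: 25 − 3 = 22.
R4 applies (level before this adjustment is 22 ≥ 22, so +3): 22 + 3 = 25.
R6 applies: 25 − 2 = 23.
Final offense level: 23.
Criminal history: 11 prior points → Category Moderate (7-11).
Level 23 falls in the 23 band.
Grid: Level 23 × Category Moderate = 31-37 months.

31-37 months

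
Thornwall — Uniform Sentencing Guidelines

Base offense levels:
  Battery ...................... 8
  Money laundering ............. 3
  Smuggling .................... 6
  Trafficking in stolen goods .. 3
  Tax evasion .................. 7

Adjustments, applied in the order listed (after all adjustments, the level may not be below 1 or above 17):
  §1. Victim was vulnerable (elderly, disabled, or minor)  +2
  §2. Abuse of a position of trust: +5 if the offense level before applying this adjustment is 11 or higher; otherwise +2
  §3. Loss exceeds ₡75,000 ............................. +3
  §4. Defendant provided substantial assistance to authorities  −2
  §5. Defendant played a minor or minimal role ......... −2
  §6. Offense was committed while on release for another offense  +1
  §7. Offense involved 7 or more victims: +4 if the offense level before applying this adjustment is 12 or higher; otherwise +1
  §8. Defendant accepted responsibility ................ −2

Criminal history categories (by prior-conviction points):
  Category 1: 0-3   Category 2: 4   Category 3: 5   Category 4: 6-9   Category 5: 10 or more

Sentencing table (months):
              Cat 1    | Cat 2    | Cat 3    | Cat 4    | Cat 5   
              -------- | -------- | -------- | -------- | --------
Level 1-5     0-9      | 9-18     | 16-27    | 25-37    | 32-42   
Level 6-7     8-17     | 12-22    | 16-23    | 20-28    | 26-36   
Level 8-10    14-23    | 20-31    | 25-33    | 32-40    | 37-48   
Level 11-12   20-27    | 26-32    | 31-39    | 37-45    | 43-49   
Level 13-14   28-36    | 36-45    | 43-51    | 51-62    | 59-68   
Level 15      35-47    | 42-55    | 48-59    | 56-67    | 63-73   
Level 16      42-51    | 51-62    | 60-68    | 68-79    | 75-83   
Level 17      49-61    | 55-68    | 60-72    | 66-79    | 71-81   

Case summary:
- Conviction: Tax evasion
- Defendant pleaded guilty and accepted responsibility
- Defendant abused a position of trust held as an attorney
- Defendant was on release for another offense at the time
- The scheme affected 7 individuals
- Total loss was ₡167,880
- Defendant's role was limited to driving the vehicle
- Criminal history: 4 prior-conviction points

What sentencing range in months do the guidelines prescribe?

Base offense level for tax evasion: 7.
§2 applies (level before this adjustment is 7 < 11, so +2): 7 + 2 = 9.
§3 applies: 9 + 3 = 12.
§4 does not apply.
§5 applies: 12 − 2 = 10.
§6 applies: 10 + 1 = 11.
§7 applies (level before this adjustment is 11 < 12, so +1): 11 + 1 = 12.
§8 applies: 12 − 2 = 10.
Final offense level: 10.
Criminal history: 4 prior points → Category 2 (4).
Level 10 falls in the 8-10 band.
Grid: Level 8-10 × Category 2 = 20-31 months.

20-31 months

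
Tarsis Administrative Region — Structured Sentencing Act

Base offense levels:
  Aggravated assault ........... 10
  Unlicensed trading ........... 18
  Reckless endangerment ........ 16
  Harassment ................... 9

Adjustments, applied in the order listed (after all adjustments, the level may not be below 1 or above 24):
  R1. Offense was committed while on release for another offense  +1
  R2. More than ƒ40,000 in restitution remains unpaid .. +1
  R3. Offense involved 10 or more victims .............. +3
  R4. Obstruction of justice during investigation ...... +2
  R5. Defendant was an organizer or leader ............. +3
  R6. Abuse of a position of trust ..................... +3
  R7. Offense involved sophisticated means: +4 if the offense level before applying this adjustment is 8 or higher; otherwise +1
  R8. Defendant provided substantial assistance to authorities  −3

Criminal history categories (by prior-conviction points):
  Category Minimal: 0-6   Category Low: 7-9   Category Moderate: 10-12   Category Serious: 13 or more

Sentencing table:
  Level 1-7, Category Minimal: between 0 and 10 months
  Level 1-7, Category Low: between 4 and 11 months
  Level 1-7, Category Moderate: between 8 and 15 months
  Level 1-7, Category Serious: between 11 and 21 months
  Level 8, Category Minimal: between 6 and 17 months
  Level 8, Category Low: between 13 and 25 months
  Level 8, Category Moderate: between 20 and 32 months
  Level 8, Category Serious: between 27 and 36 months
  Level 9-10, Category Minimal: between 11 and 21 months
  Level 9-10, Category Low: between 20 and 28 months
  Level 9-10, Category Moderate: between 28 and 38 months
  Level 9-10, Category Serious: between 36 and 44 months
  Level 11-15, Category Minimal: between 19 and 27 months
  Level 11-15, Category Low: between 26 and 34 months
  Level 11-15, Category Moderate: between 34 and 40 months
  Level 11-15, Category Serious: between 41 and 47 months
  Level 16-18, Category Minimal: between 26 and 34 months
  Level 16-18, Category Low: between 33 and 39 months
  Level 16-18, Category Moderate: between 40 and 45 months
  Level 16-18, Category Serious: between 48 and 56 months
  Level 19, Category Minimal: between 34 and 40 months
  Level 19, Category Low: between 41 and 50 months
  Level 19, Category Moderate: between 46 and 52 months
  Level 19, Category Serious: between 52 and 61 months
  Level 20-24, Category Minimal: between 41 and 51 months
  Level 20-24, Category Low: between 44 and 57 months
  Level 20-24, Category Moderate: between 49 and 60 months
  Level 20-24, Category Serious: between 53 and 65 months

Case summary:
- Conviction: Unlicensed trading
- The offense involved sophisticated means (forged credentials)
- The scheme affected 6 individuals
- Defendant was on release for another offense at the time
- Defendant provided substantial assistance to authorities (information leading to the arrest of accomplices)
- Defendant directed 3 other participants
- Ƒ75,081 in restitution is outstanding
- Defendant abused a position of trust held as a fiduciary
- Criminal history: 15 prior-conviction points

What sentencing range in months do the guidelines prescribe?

Base offense level for unlicensed trading: 18.
R1 applies: 18 + 1 = 19.
R2 applies: 19 + 1 = 20.
R4 does not apply.
R5 applies: 20 + 3 = 23.
R6 applies: 23 + 3 = 26.
R7 applies (level before this adjustment is 26 ≥ 8, so +4): 26 + 4 = 30.
R8 applies: 30 − 3 = 27.
Level 27 exceeds the maximum of 24; capped at 24.
Final offense level: 24.
Criminal history: 15 prior points → Category Serious (13+).
Level 24 falls in the 20-24 band.
Grid: Level 20-24 × Category Serious = 53-65 months.

53-65 months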